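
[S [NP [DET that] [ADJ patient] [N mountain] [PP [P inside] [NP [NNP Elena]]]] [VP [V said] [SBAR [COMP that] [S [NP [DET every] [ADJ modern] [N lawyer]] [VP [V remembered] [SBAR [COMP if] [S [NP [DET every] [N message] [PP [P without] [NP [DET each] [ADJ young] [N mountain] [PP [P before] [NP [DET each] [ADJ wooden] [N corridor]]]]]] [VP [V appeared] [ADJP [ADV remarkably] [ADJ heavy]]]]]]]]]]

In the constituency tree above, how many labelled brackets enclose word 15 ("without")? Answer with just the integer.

Counting open brackets not yet closed at "without": [S [VP [SBAR [S [VP [SBAR [S [NP [PP [P = 10.

10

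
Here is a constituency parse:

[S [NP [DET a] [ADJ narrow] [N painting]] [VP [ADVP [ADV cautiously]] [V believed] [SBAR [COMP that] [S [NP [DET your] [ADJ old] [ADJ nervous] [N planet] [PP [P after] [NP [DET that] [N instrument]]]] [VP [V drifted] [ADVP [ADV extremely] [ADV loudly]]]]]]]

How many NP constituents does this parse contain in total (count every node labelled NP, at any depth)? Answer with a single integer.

3

The NP constituents are: [NP a narrow painting]; [NP your old nervous planet after that instrument]; [NP that instrument]. Total: 3.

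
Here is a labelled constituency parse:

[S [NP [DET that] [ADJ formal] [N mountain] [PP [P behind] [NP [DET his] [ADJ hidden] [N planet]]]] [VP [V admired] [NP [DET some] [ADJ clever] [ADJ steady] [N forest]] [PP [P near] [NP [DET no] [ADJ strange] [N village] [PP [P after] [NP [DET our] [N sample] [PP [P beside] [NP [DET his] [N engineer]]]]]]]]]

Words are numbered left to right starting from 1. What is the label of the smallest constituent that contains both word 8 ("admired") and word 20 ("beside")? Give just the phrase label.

VP

Both words fall inside [VP admired some clever steady forest near no strange village after our sample beside his engineer] (words 8–22), and no smaller constituent contains them both. Label: VP.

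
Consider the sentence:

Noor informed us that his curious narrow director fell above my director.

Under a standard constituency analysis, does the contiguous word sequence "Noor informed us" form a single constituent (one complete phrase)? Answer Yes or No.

No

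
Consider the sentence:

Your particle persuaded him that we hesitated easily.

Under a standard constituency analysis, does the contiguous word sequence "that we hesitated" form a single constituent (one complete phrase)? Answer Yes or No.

No

The smallest constituent containing the whole sequence is the subordinate clause [SBAR that we hesitated easily], but the sequence is only part of it — it straddles the boundary between complementizer "that" and clause "we hesitated easily".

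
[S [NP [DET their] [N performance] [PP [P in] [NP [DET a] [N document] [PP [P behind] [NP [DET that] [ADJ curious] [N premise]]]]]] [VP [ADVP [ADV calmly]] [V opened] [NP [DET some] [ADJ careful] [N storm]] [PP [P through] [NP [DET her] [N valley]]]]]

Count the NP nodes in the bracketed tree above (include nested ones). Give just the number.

The NP constituents are: [NP their performance in a document behind that curious premise]; [NP a document behind that curious premise]; [NP that curious premise]; [NP some careful storm]; [NP her valley]. Total: 5.

5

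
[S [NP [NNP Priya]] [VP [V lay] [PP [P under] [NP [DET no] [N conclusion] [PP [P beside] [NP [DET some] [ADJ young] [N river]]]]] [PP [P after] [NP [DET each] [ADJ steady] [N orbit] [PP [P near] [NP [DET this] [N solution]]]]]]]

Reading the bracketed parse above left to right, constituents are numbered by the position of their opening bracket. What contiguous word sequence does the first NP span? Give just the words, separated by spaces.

Priya

In left-to-right order the NP constituents are "Priya"; "no conclusion beside some young river"; "some young river"; "each steady orbit near this solution"; "this solution". Number 1 is "Priya".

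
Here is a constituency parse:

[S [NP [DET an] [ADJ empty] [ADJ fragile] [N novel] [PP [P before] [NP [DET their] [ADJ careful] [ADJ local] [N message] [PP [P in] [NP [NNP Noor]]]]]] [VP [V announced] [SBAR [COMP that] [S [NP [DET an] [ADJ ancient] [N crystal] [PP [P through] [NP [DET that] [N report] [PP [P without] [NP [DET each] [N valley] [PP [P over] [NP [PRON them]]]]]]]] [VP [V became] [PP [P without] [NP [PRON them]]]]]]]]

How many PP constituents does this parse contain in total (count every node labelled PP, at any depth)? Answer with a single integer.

6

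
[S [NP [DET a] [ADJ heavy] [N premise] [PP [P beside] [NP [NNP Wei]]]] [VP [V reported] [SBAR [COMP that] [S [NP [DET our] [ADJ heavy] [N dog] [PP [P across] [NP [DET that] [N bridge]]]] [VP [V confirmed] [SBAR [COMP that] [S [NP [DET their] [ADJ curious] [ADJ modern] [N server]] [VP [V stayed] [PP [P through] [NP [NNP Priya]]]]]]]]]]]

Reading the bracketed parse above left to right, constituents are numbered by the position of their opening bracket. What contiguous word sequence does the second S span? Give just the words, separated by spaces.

our heavy dog across that bridge confirmed that their curious modern server stayed through Priya

The S opening brackets appear, in order, over: "a heavy premise beside Wei reported that our heavy dog across that bridge confirmed that their curious modern server stayed through Priya"; "our heavy dog across that bridge confirmed that their curious modern server stayed through Priya"; "their curious modern server stayed through Priya". The second one spans "our heavy dog across that bridge confirmed that their curious modern server stayed through Priya".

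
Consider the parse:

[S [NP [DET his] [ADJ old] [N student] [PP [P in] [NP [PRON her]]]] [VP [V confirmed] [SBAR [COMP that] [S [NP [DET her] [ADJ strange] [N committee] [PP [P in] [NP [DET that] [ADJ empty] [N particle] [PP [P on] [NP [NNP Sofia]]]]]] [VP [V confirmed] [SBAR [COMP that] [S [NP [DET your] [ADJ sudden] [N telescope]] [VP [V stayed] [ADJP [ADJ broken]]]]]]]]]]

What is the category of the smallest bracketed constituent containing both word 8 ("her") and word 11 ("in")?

NP

Word 8 lies under S → VP → SBAR → S → NP → DET; word 11 lies under S → VP → SBAR → S → NP → PP → P. The lowest shared node is the NP.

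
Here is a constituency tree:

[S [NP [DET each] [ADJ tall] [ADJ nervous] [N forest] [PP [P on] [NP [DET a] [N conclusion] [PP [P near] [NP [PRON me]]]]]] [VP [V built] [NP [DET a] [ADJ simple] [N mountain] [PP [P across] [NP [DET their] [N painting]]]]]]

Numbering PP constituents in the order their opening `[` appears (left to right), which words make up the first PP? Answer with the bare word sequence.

The PP opening brackets appear, in order, over: "on a conclusion near me"; "near me"; "across their painting". The first one spans "on a conclusion near me".

on a conclusion near me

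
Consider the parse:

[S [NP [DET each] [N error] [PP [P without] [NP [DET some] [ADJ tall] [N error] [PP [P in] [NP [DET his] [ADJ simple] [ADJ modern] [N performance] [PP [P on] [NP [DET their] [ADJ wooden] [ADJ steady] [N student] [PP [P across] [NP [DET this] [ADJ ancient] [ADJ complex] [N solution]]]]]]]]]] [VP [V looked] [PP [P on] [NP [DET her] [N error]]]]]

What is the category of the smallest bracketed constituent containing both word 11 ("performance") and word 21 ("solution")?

NP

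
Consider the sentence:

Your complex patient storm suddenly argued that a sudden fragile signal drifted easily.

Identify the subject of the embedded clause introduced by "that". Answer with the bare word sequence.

a sudden fragile signal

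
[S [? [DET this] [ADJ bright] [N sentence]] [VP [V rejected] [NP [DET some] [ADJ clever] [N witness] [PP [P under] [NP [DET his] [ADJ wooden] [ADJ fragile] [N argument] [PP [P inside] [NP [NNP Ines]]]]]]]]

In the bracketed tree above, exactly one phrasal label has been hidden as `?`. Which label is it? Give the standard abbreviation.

A constituent whose immediate children are DET 'this', ADJ 'bright', N 'sentence' is a noun phrase: NP.

NP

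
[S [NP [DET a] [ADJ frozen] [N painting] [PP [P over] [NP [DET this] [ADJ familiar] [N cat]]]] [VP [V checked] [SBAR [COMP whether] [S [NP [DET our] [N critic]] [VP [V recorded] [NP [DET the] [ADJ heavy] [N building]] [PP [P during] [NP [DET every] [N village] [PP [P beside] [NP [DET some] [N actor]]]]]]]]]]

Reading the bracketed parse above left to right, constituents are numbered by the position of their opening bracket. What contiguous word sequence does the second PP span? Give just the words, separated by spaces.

during every village beside some actor

The PP opening brackets appear, in order, over: "over this familiar cat"; "during every village beside some actor"; "beside some actor". The second one spans "during every village beside some actor".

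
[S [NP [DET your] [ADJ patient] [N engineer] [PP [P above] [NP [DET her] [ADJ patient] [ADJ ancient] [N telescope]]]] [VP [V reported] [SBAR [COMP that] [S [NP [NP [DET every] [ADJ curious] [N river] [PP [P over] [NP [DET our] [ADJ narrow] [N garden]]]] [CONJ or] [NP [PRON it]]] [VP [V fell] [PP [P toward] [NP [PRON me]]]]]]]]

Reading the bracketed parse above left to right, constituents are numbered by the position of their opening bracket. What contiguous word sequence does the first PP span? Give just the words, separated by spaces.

above her patient ancient telescope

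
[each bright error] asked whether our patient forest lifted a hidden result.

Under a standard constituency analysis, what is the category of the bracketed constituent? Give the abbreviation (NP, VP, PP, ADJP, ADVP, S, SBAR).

NP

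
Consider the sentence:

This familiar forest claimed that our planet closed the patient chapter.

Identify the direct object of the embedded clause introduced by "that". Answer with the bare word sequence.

The verb of the embedded clause introduced by "that" is "closed"; its direct object is the NP "the patient chapter".

the patient chapter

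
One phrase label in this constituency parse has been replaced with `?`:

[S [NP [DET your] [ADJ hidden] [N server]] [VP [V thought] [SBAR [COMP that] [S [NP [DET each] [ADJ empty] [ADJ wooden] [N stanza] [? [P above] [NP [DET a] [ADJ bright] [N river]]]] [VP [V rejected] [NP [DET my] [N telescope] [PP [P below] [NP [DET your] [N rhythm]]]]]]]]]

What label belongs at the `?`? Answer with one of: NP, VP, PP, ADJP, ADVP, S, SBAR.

PP

The `?` node immediately contains: P 'above', NP. That is the internal structure of a prepositional phrase, so the label is PP.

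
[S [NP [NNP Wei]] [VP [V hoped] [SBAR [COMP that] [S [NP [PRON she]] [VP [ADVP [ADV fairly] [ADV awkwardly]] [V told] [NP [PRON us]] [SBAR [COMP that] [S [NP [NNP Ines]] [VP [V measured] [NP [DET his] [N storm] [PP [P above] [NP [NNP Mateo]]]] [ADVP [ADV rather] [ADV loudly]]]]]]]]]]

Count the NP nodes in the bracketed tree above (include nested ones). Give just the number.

The NP constituents are: [NP Wei]; [NP she]; [NP us]; [NP Ines]; [NP his storm above Mateo]; [NP Mateo]. Total: 6.

6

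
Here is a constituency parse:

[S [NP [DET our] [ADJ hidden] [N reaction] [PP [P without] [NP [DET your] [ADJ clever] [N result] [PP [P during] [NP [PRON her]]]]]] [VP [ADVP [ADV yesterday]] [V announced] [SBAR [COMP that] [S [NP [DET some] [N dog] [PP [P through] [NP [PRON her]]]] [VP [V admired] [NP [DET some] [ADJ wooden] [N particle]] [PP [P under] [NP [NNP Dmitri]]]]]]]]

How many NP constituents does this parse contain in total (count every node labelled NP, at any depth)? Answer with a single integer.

Listing each NP by its span: [NP our hidden reaction without your clever result during her]; [NP your clever result during her]; [NP her]; [NP some dog through her]; [NP her]; [NP some wooden particle] … — that makes 7.

7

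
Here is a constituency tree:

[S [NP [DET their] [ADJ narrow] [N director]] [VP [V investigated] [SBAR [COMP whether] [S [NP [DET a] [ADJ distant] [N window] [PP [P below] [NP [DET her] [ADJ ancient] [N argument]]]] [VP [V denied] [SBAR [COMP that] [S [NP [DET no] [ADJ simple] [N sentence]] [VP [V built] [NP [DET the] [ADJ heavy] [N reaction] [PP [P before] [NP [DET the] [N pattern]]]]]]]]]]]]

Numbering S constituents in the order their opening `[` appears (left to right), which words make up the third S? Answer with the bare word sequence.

no simple sentence built the heavy reaction before the pattern

In left-to-right order the S constituents are "their narrow director investigated whether a distant window below her ancient argument denied that no simple sentence built the heavy reaction before the pattern"; "a distant window below her ancient argument denied that no simple sentence built the heavy reaction before the pattern"; "no simple sentence built the heavy reaction before the pattern". Number 3 is "no simple sentence built the heavy reaction before the pattern".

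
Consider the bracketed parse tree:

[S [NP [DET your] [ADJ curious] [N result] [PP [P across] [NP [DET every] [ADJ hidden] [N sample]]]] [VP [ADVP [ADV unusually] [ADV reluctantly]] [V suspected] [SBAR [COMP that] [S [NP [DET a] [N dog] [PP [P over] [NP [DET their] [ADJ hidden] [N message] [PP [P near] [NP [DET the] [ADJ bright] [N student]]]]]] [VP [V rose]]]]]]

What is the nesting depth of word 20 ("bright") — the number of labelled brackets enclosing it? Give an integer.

The word sits inside ADJ, which is inside NP, inside PP, inside NP, inside PP, inside NP, inside S, inside SBAR, inside VP, inside S — 10 brackets in all.

10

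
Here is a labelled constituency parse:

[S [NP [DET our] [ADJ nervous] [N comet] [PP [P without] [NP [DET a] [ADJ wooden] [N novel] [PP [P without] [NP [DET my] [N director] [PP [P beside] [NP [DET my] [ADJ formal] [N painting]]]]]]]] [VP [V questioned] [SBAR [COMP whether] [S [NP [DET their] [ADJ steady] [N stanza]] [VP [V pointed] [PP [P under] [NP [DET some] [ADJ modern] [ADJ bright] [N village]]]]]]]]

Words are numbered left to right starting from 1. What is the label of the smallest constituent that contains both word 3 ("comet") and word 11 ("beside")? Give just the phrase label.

NP

Both words fall inside [NP our nervous comet without a wooden novel without my director beside my formal painting] (words 1–14), and no smaller constituent contains them both. Label: NP.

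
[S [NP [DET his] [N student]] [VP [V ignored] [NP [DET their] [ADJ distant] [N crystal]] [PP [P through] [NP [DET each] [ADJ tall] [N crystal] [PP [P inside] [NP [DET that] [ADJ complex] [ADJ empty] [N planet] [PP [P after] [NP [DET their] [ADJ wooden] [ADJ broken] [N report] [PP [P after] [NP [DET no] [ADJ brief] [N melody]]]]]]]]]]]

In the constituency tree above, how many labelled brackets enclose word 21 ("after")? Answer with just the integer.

Counting open brackets not yet closed at "after": [S [VP [PP [NP [PP [NP [PP [NP [PP [P = 10.

10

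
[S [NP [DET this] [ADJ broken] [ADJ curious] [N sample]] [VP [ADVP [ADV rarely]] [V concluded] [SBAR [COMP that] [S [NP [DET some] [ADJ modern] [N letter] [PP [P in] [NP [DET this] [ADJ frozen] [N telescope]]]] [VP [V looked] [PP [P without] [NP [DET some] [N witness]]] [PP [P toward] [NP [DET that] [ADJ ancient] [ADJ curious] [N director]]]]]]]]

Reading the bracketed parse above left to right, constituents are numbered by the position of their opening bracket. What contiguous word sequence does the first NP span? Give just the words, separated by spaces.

this broken curious sample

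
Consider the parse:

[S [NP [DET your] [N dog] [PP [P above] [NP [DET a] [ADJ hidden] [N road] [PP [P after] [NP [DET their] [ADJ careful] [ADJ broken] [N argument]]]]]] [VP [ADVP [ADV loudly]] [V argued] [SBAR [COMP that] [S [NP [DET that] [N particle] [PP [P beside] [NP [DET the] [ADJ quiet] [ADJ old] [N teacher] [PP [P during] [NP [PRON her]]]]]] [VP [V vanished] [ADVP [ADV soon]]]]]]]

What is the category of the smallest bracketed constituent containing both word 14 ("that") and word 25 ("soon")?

Word 14 lies under S → VP → SBAR → COMP; word 25 lies under S → VP → SBAR → S → VP → ADVP → ADV. The lowest shared node is the SBAR.

SBAR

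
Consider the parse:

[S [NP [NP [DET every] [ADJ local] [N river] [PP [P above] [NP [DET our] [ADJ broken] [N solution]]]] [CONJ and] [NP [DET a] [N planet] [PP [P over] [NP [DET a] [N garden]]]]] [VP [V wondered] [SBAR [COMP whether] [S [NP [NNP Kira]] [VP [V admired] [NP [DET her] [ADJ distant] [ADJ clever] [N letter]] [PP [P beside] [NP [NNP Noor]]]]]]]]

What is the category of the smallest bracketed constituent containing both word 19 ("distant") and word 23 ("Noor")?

VP

Word 19 lies under S → VP → SBAR → S → VP → NP → ADJ; word 23 lies under S → VP → SBAR → S → VP → PP → NP → NNP. The lowest shared node is the VP.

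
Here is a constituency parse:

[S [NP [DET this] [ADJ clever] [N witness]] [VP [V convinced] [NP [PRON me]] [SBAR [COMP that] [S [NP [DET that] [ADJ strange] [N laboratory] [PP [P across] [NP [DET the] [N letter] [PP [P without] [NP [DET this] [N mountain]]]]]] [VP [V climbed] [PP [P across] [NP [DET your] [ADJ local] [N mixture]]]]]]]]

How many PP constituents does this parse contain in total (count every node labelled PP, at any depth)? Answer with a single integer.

Listing each PP by its span: [PP across the letter without this mountain]; [PP without this mountain]; [PP across your local mixture] — that makes 3.

3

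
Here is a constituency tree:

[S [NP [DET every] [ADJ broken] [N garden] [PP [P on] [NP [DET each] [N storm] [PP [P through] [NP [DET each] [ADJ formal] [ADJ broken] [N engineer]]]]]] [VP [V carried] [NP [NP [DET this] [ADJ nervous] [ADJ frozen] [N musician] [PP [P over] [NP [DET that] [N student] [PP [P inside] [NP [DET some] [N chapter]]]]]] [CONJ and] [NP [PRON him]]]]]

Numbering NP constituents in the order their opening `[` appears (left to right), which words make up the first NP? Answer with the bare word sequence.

every broken garden on each storm through each formal broken engineer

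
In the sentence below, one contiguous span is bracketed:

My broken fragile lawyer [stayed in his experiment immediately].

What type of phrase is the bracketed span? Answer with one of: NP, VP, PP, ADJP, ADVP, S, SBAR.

VP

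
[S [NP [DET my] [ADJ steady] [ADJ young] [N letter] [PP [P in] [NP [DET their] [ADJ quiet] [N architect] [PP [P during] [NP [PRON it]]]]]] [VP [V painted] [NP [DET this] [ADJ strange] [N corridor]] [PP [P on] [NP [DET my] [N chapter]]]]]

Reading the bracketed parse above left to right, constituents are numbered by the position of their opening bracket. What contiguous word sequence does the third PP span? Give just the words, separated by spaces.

on my chapter

The PP opening brackets appear, in order, over: "in their quiet architect during it"; "during it"; "on my chapter". The third one spans "on my chapter".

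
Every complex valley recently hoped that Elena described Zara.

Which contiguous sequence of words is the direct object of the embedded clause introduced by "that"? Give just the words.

Within the embedded clause introduced by "that", the direct object of "described" is "Zara".

Zara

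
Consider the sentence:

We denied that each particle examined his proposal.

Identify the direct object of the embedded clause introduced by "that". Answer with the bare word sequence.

his proposal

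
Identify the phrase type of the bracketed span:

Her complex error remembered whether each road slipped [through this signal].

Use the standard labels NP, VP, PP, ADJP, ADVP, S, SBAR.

The bracketed span "through this signal" is headed by "through", making it a prepositional phrase (PP).

PP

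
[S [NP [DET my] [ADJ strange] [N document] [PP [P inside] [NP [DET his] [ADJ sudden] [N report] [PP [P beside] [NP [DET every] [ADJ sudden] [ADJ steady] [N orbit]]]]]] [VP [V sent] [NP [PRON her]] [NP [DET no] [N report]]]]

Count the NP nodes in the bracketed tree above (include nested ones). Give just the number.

Listing each NP by its span: [NP my strange document inside his sudden report beside every sudden steady orbit]; [NP his sudden report beside every sudden steady orbit]; [NP every sudden steady orbit]; [NP her]; [NP no report] — that makes 5.

5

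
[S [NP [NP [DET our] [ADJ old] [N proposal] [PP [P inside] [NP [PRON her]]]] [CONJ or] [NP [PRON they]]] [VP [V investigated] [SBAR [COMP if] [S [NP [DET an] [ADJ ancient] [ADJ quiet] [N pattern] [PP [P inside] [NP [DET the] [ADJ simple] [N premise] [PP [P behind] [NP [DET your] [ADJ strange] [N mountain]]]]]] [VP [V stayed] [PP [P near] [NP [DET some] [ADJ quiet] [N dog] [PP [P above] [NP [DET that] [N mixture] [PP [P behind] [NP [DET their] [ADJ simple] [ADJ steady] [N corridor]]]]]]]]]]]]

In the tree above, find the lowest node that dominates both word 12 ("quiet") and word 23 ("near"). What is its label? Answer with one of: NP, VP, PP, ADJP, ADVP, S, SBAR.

S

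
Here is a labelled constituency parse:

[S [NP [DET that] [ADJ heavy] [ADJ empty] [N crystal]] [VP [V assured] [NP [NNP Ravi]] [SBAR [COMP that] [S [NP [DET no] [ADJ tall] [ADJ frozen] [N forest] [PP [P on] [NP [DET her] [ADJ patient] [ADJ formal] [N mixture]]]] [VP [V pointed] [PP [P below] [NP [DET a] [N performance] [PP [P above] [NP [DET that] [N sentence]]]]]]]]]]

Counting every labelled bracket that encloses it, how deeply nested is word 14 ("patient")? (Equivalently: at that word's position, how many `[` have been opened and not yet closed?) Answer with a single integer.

8

Counting open brackets not yet closed at "patient": [S [VP [SBAR [S [NP [PP [NP [ADJ = 8.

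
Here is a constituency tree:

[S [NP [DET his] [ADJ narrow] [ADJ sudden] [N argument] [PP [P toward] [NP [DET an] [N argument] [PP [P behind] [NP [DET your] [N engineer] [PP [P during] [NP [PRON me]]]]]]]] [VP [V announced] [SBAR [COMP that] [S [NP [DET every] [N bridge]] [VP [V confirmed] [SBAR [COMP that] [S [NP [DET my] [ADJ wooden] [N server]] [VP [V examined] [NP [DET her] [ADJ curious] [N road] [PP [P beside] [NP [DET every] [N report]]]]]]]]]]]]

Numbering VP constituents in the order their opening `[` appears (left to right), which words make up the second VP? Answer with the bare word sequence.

The VP opening brackets appear, in order, over: "announced that every bridge confirmed that my wooden server examined her curious road beside every report"; "confirmed that my wooden server examined her curious road beside every report"; "examined her curious road beside every report". The second one spans "confirmed that my wooden server examined her curious road beside every report".

confirmed that my wooden server examined her curious road beside every report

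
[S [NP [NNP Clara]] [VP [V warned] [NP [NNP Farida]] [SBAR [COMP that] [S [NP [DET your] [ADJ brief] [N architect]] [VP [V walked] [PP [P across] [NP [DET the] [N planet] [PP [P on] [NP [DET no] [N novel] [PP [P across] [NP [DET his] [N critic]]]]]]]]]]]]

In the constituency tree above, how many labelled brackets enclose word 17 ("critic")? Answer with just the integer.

12

The word sits inside N, which is inside NP, inside PP, inside NP, inside PP, inside NP, inside PP, inside VP, inside S, inside SBAR, inside VP, inside S — 12 brackets in all.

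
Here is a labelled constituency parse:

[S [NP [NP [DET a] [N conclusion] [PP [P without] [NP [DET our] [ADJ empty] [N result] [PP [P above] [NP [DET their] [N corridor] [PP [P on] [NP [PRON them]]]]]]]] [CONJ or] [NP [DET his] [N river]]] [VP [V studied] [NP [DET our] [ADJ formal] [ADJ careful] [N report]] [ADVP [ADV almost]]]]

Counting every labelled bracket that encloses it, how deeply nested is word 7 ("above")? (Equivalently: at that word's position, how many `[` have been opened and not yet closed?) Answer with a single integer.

7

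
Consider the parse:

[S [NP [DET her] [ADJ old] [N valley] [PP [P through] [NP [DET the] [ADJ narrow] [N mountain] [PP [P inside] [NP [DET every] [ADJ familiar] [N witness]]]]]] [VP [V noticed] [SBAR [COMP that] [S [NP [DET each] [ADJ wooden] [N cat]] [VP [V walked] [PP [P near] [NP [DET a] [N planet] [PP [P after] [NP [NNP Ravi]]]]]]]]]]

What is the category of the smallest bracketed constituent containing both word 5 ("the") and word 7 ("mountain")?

NP

The smallest bracket enclosing both words is [NP the narrow mountain inside every familiar witness], so the label is NP.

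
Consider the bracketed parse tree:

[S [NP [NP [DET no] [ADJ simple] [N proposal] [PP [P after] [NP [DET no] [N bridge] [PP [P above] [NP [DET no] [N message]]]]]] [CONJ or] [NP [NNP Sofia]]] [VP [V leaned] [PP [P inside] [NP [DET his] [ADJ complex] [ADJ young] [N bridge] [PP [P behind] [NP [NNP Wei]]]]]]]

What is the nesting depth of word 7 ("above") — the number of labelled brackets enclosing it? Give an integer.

7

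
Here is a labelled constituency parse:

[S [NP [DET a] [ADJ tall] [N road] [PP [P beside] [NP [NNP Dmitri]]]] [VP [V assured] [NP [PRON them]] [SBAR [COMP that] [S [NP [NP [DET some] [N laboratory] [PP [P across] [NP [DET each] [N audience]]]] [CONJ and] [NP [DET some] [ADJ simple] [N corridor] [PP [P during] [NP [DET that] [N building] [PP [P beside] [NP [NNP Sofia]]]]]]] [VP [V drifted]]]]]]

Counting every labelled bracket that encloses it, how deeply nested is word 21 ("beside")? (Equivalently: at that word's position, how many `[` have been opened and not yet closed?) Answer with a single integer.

Counting open brackets not yet closed at "beside": [S [VP [SBAR [S [NP [NP [PP [NP [PP [P = 10.

10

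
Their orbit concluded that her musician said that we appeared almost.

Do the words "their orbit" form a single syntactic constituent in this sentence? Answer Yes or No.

These words form the whole noun phrase headed by "orbit", so yes — one constituent.

Yes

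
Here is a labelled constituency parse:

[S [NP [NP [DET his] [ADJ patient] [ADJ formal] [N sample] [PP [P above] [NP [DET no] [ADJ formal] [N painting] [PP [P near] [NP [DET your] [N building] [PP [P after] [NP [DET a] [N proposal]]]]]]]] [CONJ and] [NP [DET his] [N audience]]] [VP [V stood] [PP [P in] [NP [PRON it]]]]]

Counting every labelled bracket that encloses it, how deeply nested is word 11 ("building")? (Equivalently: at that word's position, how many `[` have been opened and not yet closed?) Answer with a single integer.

8

Counting open brackets not yet closed at "building": [S [NP [NP [PP [NP [PP [NP [N = 8.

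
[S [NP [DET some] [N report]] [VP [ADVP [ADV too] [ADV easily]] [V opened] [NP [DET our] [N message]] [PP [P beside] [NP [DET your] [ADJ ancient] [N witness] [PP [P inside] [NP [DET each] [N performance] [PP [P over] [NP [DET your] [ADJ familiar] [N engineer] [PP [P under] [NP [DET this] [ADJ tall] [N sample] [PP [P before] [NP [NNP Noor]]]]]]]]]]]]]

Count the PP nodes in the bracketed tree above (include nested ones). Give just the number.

The PP constituents are: [PP beside your ancient witness inside each performance over your familiar engineer under this tall sample before Noor]; [PP inside each performance over your familiar engineer under this tall sample before Noor]; [PP over your familiar engineer under this tall sample before Noor]; [PP under this tall sample before Noor]; [PP before Noor]. Total: 5.

5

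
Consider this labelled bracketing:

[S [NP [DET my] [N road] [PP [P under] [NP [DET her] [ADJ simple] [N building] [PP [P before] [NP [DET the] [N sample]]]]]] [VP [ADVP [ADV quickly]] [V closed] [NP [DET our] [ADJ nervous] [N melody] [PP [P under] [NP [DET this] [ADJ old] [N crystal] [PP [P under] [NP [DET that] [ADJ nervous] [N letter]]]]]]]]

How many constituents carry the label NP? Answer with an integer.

Listing each NP by its span: [NP my road under her simple building before the sample]; [NP her simple building before the sample]; [NP the sample]; [NP our nervous melody under this old crystal under that nervous letter]; [NP this old crystal under that nervous letter]; [NP that nervous letter] — that makes 6.

6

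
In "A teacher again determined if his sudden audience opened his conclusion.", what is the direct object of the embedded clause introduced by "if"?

his conclusion

The verb of the embedded clause introduced by "if" is "opened"; its direct object is the NP "his conclusion".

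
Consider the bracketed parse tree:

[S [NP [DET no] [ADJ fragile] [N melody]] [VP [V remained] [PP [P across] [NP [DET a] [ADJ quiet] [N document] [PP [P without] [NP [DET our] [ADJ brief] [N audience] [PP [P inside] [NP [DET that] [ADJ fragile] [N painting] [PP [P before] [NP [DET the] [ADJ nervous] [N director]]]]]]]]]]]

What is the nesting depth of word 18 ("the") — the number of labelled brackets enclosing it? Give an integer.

The word sits inside DET, which is inside NP, inside PP, inside NP, inside PP, inside NP, inside PP, inside NP, inside PP, inside VP, inside S — 11 brackets in all.

11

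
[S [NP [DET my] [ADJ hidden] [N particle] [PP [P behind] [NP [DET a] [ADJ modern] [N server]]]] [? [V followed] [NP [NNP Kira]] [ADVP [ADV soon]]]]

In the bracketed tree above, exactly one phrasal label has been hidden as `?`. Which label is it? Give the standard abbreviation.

VP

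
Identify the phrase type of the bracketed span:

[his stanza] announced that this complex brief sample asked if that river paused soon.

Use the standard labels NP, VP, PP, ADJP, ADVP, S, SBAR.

NP

The bracketed span "his stanza" is headed by "stanza", making it a noun phrase (NP).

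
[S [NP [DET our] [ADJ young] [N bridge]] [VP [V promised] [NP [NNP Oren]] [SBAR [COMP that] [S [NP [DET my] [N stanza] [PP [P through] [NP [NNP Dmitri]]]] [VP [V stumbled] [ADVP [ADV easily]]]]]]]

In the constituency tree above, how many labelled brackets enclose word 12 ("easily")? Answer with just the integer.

Counting open brackets not yet closed at "easily": [S [VP [SBAR [S [VP [ADVP [ADV = 7.

7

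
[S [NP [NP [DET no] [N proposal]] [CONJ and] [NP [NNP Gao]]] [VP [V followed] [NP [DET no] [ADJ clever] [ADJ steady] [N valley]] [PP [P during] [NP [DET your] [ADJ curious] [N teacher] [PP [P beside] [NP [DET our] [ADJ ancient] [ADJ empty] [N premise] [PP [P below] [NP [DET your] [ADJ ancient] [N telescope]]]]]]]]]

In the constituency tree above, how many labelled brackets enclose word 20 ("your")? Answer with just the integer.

9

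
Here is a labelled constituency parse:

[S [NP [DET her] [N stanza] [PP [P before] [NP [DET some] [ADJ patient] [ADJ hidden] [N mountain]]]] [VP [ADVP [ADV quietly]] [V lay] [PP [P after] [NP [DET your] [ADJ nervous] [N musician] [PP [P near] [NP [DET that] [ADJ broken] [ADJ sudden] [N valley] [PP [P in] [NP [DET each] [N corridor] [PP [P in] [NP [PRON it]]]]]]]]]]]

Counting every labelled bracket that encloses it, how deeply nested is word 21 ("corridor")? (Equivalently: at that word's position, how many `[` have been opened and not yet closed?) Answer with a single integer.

9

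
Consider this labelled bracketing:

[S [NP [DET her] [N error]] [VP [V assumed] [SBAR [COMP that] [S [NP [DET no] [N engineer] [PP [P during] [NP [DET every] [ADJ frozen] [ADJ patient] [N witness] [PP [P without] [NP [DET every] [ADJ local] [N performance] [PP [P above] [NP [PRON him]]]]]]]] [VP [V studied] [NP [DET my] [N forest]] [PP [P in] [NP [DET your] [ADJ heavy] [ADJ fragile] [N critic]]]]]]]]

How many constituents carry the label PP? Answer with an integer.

4

The PP constituents are: [PP during every frozen patient witness without every local performance above him]; [PP without every local performance above him]; [PP above him]; [PP in your heavy fragile critic]. Total: 4.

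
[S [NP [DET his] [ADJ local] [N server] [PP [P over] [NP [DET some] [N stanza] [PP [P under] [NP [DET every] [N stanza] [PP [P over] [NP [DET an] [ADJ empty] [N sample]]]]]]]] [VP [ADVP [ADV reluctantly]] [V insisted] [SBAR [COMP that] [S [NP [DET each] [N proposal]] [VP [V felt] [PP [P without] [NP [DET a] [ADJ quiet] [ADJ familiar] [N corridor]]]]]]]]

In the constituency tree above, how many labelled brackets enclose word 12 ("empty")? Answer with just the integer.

The word sits inside ADJ, which is inside NP, inside PP, inside NP, inside PP, inside NP, inside PP, inside NP, inside S — 9 brackets in all.

9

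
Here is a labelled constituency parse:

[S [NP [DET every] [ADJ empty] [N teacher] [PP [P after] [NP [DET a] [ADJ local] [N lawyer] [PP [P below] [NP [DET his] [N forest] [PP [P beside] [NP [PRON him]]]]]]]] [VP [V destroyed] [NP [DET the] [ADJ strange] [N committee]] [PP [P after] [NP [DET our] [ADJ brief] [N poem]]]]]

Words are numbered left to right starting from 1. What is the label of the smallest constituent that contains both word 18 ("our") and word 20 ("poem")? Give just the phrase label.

NP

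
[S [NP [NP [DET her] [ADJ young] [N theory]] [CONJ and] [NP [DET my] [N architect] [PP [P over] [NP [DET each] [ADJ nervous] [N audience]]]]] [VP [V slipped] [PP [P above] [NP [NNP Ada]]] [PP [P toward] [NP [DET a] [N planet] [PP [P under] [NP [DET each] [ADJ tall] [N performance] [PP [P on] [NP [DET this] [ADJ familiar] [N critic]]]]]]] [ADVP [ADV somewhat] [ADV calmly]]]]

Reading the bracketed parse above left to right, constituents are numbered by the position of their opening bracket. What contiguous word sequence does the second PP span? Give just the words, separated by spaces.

The PP opening brackets appear, in order, over: "over each nervous audience"; "above Ada"; "toward a planet under each tall performance on this familiar critic"; "under each tall performance on this familiar critic"; "on this familiar critic". The second one spans "above Ada".

above Ada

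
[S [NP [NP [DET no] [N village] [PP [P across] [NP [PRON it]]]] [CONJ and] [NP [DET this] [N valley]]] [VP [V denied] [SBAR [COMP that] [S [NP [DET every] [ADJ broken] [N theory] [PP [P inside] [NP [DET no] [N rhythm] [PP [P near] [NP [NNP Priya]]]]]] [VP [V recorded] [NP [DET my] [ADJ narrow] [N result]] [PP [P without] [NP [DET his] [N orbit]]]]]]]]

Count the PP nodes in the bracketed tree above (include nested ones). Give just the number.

4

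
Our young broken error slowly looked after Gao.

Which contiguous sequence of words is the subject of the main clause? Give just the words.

our young broken error

In the main clause the verb is "looked"; the NP preceding it, "our young broken error", is the subject.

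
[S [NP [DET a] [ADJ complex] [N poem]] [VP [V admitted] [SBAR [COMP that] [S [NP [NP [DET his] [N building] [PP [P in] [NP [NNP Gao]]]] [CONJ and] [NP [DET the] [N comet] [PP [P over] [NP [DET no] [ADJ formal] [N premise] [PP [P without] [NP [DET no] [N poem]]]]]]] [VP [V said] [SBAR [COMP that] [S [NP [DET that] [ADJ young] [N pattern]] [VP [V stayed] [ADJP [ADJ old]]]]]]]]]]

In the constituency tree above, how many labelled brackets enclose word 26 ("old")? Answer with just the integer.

Path from the root down to the word: S → VP → SBAR → S → VP → SBAR → S → VP → ADJP → ADJ. That is 10 enclosing brackets.

10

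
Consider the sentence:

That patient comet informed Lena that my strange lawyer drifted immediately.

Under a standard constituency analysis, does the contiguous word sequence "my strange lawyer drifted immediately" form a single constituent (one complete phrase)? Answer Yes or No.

Yes

The sequence corresponds to a single S node — the clause "my strange lawyer drifted immediately".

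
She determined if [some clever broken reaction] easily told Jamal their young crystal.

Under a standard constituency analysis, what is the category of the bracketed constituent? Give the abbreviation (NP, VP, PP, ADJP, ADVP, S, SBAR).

The span is built around the noun "reaction" — a noun phrase (NP).

NP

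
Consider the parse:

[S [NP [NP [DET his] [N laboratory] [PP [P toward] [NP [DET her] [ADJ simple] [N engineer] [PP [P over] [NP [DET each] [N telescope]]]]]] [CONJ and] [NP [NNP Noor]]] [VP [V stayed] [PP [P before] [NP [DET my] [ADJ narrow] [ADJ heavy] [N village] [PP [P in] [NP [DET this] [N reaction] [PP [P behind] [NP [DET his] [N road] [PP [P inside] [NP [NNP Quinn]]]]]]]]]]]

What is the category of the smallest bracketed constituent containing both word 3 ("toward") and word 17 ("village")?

Word 3 lies under S → NP → NP → PP → P; word 17 lies under S → VP → PP → NP → N. The lowest shared node is the S.

S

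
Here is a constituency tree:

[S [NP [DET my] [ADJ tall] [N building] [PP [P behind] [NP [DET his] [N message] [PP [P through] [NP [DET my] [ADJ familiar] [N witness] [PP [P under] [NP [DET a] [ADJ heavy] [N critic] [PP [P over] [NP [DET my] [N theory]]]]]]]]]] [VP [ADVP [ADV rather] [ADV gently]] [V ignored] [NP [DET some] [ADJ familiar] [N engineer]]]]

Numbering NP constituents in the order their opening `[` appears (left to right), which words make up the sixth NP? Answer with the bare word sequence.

The NP opening brackets appear, in order, over: "my tall building behind his message through my familiar witness under a heavy critic over my theory"; "his message through my familiar witness under a heavy critic over my theory"; "my familiar witness under a heavy critic over my theory"; "a heavy critic over my theory"; "my theory"; "some familiar engineer". The sixth one spans "some familiar engineer".

some familiar engineer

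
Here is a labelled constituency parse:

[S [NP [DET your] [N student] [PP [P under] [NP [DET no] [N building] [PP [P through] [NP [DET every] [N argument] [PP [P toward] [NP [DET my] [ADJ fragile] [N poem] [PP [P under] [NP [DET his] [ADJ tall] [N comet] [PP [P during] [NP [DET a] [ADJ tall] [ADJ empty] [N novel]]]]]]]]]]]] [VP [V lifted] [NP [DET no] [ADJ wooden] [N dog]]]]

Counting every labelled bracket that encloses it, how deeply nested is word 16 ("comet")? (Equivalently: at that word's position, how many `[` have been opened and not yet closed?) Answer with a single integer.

11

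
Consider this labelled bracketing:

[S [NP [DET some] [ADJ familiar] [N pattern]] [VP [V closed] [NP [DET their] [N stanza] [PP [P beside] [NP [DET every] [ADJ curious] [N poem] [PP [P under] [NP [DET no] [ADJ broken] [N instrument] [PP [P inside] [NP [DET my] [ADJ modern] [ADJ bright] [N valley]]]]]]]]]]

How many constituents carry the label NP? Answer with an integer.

5

Listing each NP by its span: [NP some familiar pattern]; [NP their stanza beside every curious poem under no broken instrument inside my modern bright valley]; [NP every curious poem under no broken instrument inside my modern bright valley]; [NP no broken instrument inside my modern bright valley]; [NP my modern bright valley] — that makes 5.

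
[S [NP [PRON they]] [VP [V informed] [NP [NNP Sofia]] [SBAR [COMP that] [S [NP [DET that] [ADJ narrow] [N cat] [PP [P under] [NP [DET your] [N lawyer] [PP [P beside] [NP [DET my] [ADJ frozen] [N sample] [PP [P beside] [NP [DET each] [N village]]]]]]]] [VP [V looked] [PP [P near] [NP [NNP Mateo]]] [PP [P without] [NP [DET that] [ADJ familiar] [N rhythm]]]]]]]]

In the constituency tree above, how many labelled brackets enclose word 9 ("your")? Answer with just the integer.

8

Counting open brackets not yet closed at "your": [S [VP [SBAR [S [NP [PP [NP [DET = 8.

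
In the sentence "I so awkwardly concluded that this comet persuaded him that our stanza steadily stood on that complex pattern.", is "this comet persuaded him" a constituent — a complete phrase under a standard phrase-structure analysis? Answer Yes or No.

No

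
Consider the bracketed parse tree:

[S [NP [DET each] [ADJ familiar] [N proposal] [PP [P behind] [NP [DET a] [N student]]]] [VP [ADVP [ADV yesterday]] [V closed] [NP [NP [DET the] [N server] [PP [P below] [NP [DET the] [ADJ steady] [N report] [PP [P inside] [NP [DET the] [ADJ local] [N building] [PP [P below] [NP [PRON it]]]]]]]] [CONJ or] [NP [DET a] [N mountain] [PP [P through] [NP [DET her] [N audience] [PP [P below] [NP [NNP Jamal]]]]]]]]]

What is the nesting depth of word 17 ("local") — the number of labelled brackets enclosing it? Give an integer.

9

Counting open brackets not yet closed at "local": [S [VP [NP [NP [PP [NP [PP [NP [ADJ = 9.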